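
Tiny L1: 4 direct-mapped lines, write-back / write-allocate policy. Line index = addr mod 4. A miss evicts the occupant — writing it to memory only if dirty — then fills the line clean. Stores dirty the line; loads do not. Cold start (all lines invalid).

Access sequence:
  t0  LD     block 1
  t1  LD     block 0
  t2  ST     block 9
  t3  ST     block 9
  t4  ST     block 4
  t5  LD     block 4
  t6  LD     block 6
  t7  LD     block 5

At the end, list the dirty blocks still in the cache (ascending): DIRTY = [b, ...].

DIRTY = [4]

  0 | R B1 → L1 miss [-]
  1 | R B0 → L0 miss [-]
  2 | W B9 → L1 miss [D]
  3 | W B9 → L1 hit [D]
  4 | W B4 → L0 miss [D]
  5 | R B4 → L0 hit [D]
  6 | R B6 → L2 miss [-]
  7 | R B5 → L1 miss wb→B9 [-]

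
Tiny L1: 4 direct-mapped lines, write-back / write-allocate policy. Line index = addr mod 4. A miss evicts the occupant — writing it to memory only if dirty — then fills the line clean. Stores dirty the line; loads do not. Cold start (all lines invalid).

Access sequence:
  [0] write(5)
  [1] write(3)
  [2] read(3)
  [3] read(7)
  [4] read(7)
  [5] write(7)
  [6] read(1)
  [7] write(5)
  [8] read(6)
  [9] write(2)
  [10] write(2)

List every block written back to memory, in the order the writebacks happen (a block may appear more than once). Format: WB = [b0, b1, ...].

WB = [3, 5]

  0 | W B5 → L1 miss [D]
  1 | W B3 → L3 miss [D]
  2 | R B3 → L3 hit [D]
  3 | R B7 → L3 miss wb→B3 [-]
  4 | R B7 → L3 hit [-]
  5 | W B7 → L3 hit [D]
  6 | R B1 → L1 miss wb→B5 [-]
  7 | W B5 → L1 miss [D]
  8 | R B6 → L2 miss [-]
  9 | W B2 → L2 miss [D]
  10 | W B2 → L2 hit [D]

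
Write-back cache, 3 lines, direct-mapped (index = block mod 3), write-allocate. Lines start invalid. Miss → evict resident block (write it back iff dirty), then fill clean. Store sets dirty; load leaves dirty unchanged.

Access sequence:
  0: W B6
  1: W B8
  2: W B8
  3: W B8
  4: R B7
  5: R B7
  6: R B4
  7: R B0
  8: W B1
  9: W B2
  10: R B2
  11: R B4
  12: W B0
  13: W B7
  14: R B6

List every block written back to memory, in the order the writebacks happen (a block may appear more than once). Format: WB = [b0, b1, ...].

0: W B6 → L0 miss [D]
1: W B8 → L2 miss [D]
2: W B8 → L2 hit [D]
3: W B8 → L2 hit [D]
4: R B7 → L1 miss [-]
5: R B7 → L1 hit [-]
6: R B4 → L1 miss [-]
7: R B0 → L0 miss wb→B6 [-]
8: W B1 → L1 miss [D]
9: W B2 → L2 miss wb→B8 [D]
10: R B2 → L2 hit [D]
11: R B4 → L1 miss wb→B1 [-]
12: W B0 → L0 hit [D]
13: W B7 → L1 miss [D]
14: R B6 → L0 miss wb→B0 [-]

WB = [6, 8, 1, 0]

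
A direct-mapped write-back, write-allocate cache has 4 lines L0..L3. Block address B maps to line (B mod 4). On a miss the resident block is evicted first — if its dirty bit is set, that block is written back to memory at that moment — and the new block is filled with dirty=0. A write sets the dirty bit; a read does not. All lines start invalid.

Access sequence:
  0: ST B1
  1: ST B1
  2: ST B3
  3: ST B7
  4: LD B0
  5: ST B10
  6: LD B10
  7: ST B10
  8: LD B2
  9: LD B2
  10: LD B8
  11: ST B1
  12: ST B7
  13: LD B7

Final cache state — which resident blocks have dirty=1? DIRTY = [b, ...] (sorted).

0: W B1 -> L1 miss  d=D]
1: W B1 -> L1 hit  d=D]
2: W B3 -> L3 miss  d=D]
3: W B7 -> L3 miss wb->B3  d=D]
4: R B0 -> L0 miss  d=-]
5: W B10 -> L2 miss  d=D]
6: R B10 -> L2 hit  d=D]
7: W B10 -> L2 hit  d=D]
8: R B2 -> L2 miss wb->B10  d=-]
9: R B2 -> L2 hit  d=-]
10: R B8 -> L0 miss  d=-]
11: W B1 -> L1 hit  d=D]
12: W B7 -> L3 hit  d=D]
13: R B7 -> L3 hit  d=D]

DIRTY = [1, 7]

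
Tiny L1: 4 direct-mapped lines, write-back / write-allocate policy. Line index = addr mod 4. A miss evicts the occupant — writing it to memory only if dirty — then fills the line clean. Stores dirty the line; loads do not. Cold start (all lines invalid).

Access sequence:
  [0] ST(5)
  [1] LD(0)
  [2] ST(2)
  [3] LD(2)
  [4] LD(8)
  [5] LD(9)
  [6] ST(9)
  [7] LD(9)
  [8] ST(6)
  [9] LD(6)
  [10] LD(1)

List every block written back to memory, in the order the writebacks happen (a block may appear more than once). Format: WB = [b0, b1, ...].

  0 | W B5 → L1 miss [D]
  1 | R B0 → L0 miss [-]
  2 | W B2 → L2 miss [D]
  3 | R B2 → L2 hit [D]
  4 | R B8 → L0 miss [-]
  5 | R B9 → L1 miss wb→B5 [-]
  6 | W B9 → L1 hit [D]
  7 | R B9 → L1 hit [D]
  8 | W B6 → L2 miss wb→B2 [D]
  9 | R B6 → L2 hit [D]
  10 | R B1 → L1 miss wb→B9 [-]

WB = [5, 2, 9]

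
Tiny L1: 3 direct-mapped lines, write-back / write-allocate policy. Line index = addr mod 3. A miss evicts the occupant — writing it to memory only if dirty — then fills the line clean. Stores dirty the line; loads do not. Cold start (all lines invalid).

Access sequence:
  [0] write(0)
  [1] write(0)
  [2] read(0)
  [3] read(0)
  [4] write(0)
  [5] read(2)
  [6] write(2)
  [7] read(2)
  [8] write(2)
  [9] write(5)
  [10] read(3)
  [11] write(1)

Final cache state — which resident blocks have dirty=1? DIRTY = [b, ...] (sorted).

0: W B0 -> L0 miss  d=D]
1: W B0 -> L0 hit  d=D]
2: R B0 -> L0 hit  d=D]
3: R B0 -> L0 hit  d=D]
4: W B0 -> L0 hit  d=D]
5: R B2 -> L2 miss  d=-]
6: W B2 -> L2 hit  d=D]
7: R B2 -> L2 hit  d=D]
8: W B2 -> L2 hit  d=D]
9: W B5 -> L2 miss wb->B2  d=D]
10: R B3 -> L0 miss wb->B0  d=-]
11: W B1 -> L1 miss  d=D]

DIRTY = [1, 5]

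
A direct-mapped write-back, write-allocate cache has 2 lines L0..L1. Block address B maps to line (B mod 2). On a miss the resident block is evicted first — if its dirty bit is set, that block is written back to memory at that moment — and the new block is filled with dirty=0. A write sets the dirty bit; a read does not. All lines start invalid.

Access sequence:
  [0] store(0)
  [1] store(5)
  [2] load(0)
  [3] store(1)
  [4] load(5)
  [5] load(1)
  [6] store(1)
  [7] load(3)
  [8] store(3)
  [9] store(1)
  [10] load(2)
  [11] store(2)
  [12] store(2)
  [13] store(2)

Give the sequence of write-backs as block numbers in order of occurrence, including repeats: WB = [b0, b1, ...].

0: W B0 -> L0 miss  d=D]
1: W B5 -> L1 miss  d=D]
2: R B0 -> L0 hit  d=D]
3: W B1 -> L1 miss wb->B5  d=D]
4: R B5 -> L1 miss wb->B1  d=-]
5: R B1 -> L1 miss  d=-]
6: W B1 -> L1 hit  d=D]
7: R B3 -> L1 miss wb->B1  d=-]
8: W B3 -> L1 hit  d=D]
9: W B1 -> L1 miss wb->B3  d=D]
10: R B2 -> L0 miss wb->B0  d=-]
11: W B2 -> L0 hit  d=D]
12: W B2 -> L0 hit  d=D]
13: W B2 -> L0 hit  d=D]

WB = [5, 1, 1, 3, 0]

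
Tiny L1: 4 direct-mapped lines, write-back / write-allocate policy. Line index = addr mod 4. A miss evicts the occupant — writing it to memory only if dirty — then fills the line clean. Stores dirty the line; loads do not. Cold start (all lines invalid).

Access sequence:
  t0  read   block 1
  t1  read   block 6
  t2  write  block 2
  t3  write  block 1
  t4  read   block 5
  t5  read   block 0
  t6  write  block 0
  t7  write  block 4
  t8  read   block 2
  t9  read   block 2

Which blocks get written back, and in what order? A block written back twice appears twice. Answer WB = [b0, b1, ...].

WB = [1, 0]

0: R B1 → L1 miss [-]
1: R B6 → L2 miss [-]
2: W B2 → L2 miss [D]
3: W B1 → L1 hit [D]
4: R B5 → L1 miss wb→B1 [-]
5: R B0 → L0 miss [-]
6: W B0 → L0 hit [D]
7: W B4 → L0 miss wb→B0 [D]
8: R B2 → L2 hit [D]
9: R B2 → L2 hit [D]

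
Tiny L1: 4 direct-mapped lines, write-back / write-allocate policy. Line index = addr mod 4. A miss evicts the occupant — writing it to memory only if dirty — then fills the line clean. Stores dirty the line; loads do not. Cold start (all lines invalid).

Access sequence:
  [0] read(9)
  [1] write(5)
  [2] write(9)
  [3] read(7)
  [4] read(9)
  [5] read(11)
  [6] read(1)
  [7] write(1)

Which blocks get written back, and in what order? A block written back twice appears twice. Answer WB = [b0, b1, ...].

WB = [5, 9]

0: R B9 -> L1 miss  d=-]
1: W B5 -> L1 miss  d=D]
2: W B9 -> L1 miss wb->B5  d=D]
3: R B7 -> L3 miss  d=-]
4: R B9 -> L1 hit  d=D]
5: R B11 -> L3 miss  d=-]
6: R B1 -> L1 miss wb->B9  d=-]
7: W B1 -> L1 hit  d=D]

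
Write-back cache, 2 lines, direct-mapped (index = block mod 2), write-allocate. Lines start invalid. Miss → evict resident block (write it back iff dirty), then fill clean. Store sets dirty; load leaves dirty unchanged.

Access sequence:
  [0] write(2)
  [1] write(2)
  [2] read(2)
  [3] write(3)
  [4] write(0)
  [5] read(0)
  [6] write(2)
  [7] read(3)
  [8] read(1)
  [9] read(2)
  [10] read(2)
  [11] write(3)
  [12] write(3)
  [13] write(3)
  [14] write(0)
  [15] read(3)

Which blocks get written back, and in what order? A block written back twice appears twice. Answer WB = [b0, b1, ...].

0: W B2 → L0 miss [D]
1: W B2 → L0 hit [D]
2: R B2 → L0 hit [D]
3: W B3 → L1 miss [D]
4: W B0 → L0 miss wb→B2 [D]
5: R B0 → L0 hit [D]
6: W B2 → L0 miss wb→B0 [D]
7: R B3 → L1 hit [D]
8: R B1 → L1 miss wb→B3 [-]
9: R B2 → L0 hit [D]
10: R B2 → L0 hit [D]
11: W B3 → L1 miss [D]
12: W B3 → L1 hit [D]
13: W B3 → L1 hit [D]
14: W B0 → L0 miss wb→B2 [D]
15: R B3 → L1 hit [D]

WB = [2, 0, 3, 2]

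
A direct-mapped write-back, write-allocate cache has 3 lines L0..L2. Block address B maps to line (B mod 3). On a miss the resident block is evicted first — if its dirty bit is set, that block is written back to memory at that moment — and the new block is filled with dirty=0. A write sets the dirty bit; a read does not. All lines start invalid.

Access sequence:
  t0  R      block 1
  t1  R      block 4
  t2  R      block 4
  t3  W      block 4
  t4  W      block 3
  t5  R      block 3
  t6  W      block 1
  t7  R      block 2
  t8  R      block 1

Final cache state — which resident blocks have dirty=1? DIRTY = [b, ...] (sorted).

  0 | R B1 → L1 miss [-]
  1 | R B4 → L1 miss [-]
  2 | R B4 → L1 hit [-]
  3 | W B4 → L1 hit [D]
  4 | W B3 → L0 miss [D]
  5 | R B3 → L0 hit [D]
  6 | W B1 → L1 miss wb→B4 [D]
  7 | R B2 → L2 miss [-]
  8 | R B1 → L1 hit [D]

DIRTY = [1, 3]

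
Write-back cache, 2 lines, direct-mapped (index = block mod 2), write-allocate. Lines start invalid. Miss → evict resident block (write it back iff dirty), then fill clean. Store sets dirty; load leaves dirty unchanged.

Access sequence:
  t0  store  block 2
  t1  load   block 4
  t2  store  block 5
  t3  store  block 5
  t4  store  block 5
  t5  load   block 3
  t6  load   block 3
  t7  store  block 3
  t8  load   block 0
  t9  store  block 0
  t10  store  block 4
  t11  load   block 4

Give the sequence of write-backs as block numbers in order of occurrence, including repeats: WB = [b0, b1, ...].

WB = [2, 5, 0]

0: W B2 → L0 miss [D]
1: R B4 → L0 miss wb→B2 [-]
2: W B5 → L1 miss [D]
3: W B5 → L1 hit [D]
4: W B5 → L1 hit [D]
5: R B3 → L1 miss wb→B5 [-]
6: R B3 → L1 hit [-]
7: W B3 → L1 hit [D]
8: R B0 → L0 miss [-]
9: W B0 → L0 hit [D]
10: W B4 → L0 miss wb→B0 [D]
11: R B4 → L0 hit [D]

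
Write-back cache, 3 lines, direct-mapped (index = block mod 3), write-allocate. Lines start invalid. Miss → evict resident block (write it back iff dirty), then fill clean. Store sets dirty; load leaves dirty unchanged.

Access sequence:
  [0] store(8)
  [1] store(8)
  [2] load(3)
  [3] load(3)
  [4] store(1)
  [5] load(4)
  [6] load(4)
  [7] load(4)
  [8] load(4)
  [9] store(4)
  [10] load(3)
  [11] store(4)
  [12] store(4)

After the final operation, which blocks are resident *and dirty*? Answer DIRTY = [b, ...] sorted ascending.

  0 | W B8 → L2 miss [D]
  1 | W B8 → L2 hit [D]
  2 | R B3 → L0 miss [-]
  3 | R B3 → L0 hit [-]
  4 | W B1 → L1 miss [D]
  5 | R B4 → L1 miss wb→B1 [-]
  6 | R B4 → L1 hit [-]
  7 | R B4 → L1 hit [-]
  8 | R B4 → L1 hit [-]
  9 | W B4 → L1 hit [D]
  10 | R B3 → L0 hit [-]
  11 | W B4 → L1 hit [D]
  12 | W B4 → L1 hit [D]

DIRTY = [4, 8]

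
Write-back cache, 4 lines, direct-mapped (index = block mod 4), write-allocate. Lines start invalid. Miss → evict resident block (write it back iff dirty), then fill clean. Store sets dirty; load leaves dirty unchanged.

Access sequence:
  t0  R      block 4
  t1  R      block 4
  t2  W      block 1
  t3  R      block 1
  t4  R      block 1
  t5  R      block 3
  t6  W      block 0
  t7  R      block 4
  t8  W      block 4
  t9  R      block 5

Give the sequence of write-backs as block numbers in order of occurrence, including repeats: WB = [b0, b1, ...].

WB = [0, 1]

  0 | R B4 → L0 miss [-]
  1 | R B4 → L0 hit [-]
  2 | W B1 → L1 miss [D]
  3 | R B1 → L1 hit [D]
  4 | R B1 → L1 hit [D]
  5 | R B3 → L3 miss [-]
  6 | W B0 → L0 miss [D]
  7 | R B4 → L0 miss wb→B0 [-]
  8 | W B4 → L0 hit [D]
  9 | R B5 → L1 miss wb→B1 [-]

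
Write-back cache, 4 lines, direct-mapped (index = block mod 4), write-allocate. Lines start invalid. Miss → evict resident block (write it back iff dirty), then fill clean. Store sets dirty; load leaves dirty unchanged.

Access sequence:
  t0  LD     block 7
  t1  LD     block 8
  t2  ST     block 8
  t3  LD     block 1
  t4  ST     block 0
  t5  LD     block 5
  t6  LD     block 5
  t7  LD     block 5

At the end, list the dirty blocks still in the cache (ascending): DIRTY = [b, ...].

DIRTY = [0]

0: R B7 -> L3 miss  d=-]
1: R B8 -> L0 miss  d=-]
2: W B8 -> L0 hit  d=D]
3: R B1 -> L1 miss  d=-]
4: W B0 -> L0 miss wb->B8  d=D]
5: R B5 -> L1 miss  d=-]
6: R B5 -> L1 hit  d=-]
7: R B5 -> L1 hit  d=-]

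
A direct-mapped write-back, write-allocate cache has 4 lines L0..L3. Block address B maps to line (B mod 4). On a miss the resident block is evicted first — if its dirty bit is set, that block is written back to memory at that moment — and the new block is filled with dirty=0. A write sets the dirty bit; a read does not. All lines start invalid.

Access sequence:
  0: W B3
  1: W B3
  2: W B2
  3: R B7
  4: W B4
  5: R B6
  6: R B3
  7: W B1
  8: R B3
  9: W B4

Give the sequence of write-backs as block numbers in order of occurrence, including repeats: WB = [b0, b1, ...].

WB = [3, 2]

0: W B3 -> L3 miss  d=D]
1: W B3 -> L3 hit  d=D]
2: W B2 -> L2 miss  d=D]
3: R B7 -> L3 miss wb->B3  d=-]
4: W B4 -> L0 miss  d=D]
5: R B6 -> L2 miss wb->B2  d=-]
6: R B3 -> L3 miss  d=-]
7: W B1 -> L1 miss  d=D]
8: R B3 -> L3 hit  d=-]
9: W B4 -> L0 hit  d=D]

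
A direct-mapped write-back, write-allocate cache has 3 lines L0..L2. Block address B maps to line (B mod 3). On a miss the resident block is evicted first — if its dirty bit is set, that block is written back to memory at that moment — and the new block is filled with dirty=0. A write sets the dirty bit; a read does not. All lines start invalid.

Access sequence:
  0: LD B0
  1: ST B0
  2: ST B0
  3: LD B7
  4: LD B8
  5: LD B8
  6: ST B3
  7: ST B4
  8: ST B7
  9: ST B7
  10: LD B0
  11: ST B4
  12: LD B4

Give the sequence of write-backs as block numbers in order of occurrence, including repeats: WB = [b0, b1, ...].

  0 | R B0 → L0 miss [-]
  1 | W B0 → L0 hit [D]
  2 | W B0 → L0 hit [D]
  3 | R B7 → L1 miss [-]
  4 | R B8 → L2 miss [-]
  5 | R B8 → L2 hit [-]
  6 | W B3 → L0 miss wb→B0 [D]
  7 | W B4 → L1 miss [D]
  8 | W B7 → L1 miss wb→B4 [D]
  9 | W B7 → L1 hit [D]
  10 | R B0 → L0 miss wb→B3 [-]
  11 | W B4 → L1 miss wb→B7 [D]
  12 | R B4 → L1 hit [D]

WB = [0, 4, 3, 7]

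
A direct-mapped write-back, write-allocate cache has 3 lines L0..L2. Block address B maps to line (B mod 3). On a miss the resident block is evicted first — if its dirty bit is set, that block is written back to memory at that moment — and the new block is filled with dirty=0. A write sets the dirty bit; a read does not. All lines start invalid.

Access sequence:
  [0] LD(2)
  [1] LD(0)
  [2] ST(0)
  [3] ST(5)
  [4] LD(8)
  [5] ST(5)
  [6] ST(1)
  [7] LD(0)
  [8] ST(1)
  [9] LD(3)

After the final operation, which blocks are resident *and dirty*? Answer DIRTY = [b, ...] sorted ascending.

DIRTY = [1, 5]

0: R B2 -> L2 miss  d=-]
1: R B0 -> L0 miss  d=-]
2: W B0 -> L0 hit  d=D]
3: W B5 -> L2 miss  d=D]
4: R B8 -> L2 miss wb->B5  d=-]
5: W B5 -> L2 miss  d=D]
6: W B1 -> L1 miss  d=D]
7: R B0 -> L0 hit  d=D]
8: W B1 -> L1 hit  d=D]
9: R B3 -> L0 miss wb->B0  d=-]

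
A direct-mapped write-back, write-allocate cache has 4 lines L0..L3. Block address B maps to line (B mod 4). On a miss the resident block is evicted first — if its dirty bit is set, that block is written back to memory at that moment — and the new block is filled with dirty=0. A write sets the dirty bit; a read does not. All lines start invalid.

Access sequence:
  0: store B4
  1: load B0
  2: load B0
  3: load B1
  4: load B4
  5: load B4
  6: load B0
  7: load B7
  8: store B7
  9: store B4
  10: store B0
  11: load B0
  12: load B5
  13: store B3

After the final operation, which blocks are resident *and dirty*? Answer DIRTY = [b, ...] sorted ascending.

DIRTY = [0, 3]

0: W B4 -> L0 miss  d=D]
1: R B0 -> L0 miss wb->B4  d=-]
2: R B0 -> L0 hit  d=-]
3: R B1 -> L1 miss  d=-]
4: R B4 -> L0 miss  d=-]
5: R B4 -> L0 hit  d=-]
6: R B0 -> L0 miss  d=-]
7: R B7 -> L3 miss  d=-]
8: W B7 -> L3 hit  d=D]
9: W B4 -> L0 miss  d=D]
10: W B0 -> L0 miss wb->B4  d=D]
11: R B0 -> L0 hit  d=D]
12: R B5 -> L1 miss  d=-]
13: W B3 -> L3 miss wb->B7  d=D]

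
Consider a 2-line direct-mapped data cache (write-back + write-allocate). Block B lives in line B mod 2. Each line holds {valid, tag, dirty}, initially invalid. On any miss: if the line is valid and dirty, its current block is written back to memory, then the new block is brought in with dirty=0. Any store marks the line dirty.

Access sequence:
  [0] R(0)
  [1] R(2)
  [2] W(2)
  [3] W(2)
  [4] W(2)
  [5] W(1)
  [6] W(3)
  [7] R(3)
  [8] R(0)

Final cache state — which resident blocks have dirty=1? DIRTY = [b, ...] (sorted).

DIRTY = [3]

0: R B0 → L0 miss [-]
1: R B2 → L0 miss [-]
2: W B2 → L0 hit [D]
3: W B2 → L0 hit [D]
4: W B2 → L0 hit [D]
5: W B1 → L1 miss [D]
6: W B3 → L1 miss wb→B1 [D]
7: R B3 → L1 hit [D]
8: R B0 → L0 miss wb→B2 [-]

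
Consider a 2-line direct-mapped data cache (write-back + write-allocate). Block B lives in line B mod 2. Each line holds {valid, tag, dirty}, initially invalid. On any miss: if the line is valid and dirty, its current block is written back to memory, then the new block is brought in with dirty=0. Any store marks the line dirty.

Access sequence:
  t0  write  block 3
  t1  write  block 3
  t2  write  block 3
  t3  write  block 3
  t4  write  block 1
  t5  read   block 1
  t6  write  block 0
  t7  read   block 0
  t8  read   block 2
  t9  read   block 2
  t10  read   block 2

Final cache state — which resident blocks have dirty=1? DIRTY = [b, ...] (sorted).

0: W B3 → L1 miss [D]
1: W B3 → L1 hit [D]
2: W B3 → L1 hit [D]
3: W B3 → L1 hit [D]
4: W B1 → L1 miss wb→B3 [D]
5: R B1 → L1 hit [D]
6: W B0 → L0 miss [D]
7: R B0 → L0 hit [D]
8: R B2 → L0 miss wb→B0 [-]
9: R B2 → L0 hit [-]
10: R B2 → L0 hit [-]

DIRTY = [1]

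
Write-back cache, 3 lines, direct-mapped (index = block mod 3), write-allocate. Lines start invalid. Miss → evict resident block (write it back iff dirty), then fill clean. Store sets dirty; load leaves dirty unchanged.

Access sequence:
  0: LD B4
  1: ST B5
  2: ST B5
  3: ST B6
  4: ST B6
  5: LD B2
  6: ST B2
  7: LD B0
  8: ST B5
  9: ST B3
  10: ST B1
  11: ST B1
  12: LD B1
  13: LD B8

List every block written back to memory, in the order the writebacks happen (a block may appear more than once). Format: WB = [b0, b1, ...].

  0 | R B4 → L1 miss [-]
  1 | W B5 → L2 miss [D]
  2 | W B5 → L2 hit [D]
  3 | W B6 → L0 miss [D]
  4 | W B6 → L0 hit [D]
  5 | R B2 → L2 miss wb→B5 [-]
  6 | W B2 → L2 hit [D]
  7 | R B0 → L0 miss wb→B6 [-]
  8 | W B5 → L2 miss wb→B2 [D]
  9 | W B3 → L0 miss [D]
  10 | W B1 → L1 miss [D]
  11 | W B1 → L1 hit [D]
  12 | R B1 → L1 hit [D]
  13 | R B8 → L2 miss wb→B5 [-]

WB = [5, 6, 2, 5]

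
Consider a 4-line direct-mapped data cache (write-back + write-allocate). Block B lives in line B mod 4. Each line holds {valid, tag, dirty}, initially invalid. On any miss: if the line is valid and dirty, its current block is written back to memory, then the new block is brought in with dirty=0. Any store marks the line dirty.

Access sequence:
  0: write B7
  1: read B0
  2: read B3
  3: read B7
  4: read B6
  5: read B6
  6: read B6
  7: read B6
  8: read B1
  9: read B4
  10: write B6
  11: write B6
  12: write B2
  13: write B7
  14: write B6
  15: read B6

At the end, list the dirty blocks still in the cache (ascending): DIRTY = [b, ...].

0: W B7 → L3 miss [D]
1: R B0 → L0 miss [-]
2: R B3 → L3 miss wb→B7 [-]
3: R B7 → L3 miss [-]
4: R B6 → L2 miss [-]
5: R B6 → L2 hit [-]
6: R B6 → L2 hit [-]
7: R B6 → L2 hit [-]
8: R B1 → L1 miss [-]
9: R B4 → L0 miss [-]
10: W B6 → L2 hit [D]
11: W B6 → L2 hit [D]
12: W B2 → L2 miss wb→B6 [D]
13: W B7 → L3 hit [D]
14: W B6 → L2 miss wb→B2 [D]
15: R B6 → L2 hit [D]

DIRTY = [6, 7]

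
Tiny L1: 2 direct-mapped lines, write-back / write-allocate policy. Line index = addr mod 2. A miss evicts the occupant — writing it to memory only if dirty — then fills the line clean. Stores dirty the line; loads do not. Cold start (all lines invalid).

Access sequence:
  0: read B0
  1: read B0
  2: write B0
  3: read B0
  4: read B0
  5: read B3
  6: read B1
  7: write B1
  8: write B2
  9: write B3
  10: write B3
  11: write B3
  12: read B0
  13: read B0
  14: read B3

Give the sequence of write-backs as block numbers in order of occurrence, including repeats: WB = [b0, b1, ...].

  0 | R B0 → L0 miss [-]
  1 | R B0 → L0 hit [-]
  2 | W B0 → L0 hit [D]
  3 | R B0 → L0 hit [D]
  4 | R B0 → L0 hit [D]
  5 | R B3 → L1 miss [-]
  6 | R B1 → L1 miss [-]
  7 | W B1 → L1 hit [D]
  8 | W B2 → L0 miss wb→B0 [D]
  9 | W B3 → L1 miss wb→B1 [D]
  10 | W B3 → L1 hit [D]
  11 | W B3 → L1 hit [D]
  12 | R B0 → L0 miss wb→B2 [-]
  13 | R B0 → L0 hit [-]
  14 | R B3 → L1 hit [D]

WB = [0, 1, 2]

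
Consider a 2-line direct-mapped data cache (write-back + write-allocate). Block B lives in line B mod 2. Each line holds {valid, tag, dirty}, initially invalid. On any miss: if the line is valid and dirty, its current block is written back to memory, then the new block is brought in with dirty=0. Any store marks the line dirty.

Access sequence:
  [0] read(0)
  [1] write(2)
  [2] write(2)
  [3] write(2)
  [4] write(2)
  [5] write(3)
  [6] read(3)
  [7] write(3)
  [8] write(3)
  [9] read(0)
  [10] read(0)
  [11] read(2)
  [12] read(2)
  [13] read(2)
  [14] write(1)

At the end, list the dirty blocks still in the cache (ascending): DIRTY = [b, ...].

  0 | R B0 → L0 miss [-]
  1 | W B2 → L0 miss [D]
  2 | W B2 → L0 hit [D]
  3 | W B2 → L0 hit [D]
  4 | W B2 → L0 hit [D]
  5 | W B3 → L1 miss [D]
  6 | R B3 → L1 hit [D]
  7 | W B3 → L1 hit [D]
  8 | W B3 → L1 hit [D]
  9 | R B0 → L0 miss wb→B2 [-]
  10 | R B0 → L0 hit [-]
  11 | R B2 → L0 miss [-]
  12 | R B2 → L0 hit [-]
  13 | R B2 → L0 hit [-]
  14 | W B1 → L1 miss wb→B3 [D]

DIRTY = [1]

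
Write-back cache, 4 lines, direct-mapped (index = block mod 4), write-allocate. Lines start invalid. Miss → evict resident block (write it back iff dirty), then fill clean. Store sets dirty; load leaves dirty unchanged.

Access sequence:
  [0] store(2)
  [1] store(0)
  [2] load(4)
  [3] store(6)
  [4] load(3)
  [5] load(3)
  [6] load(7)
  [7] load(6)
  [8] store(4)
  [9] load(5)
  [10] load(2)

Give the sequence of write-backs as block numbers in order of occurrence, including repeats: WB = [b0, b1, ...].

WB = [0, 2, 6]

  0 | W B2 → L2 miss [D]
  1 | W B0 → L0 miss [D]
  2 | R B4 → L0 miss wb→B0 [-]
  3 | W B6 → L2 miss wb→B2 [D]
  4 | R B3 → L3 miss [-]
  5 | R B3 → L3 hit [-]
  6 | R B7 → L3 miss [-]
  7 | R B6 → L2 hit [D]
  8 | W B4 → L0 hit [D]
  9 | R B5 → L1 miss [-]
  10 | R B2 → L2 miss wb→B6 [-]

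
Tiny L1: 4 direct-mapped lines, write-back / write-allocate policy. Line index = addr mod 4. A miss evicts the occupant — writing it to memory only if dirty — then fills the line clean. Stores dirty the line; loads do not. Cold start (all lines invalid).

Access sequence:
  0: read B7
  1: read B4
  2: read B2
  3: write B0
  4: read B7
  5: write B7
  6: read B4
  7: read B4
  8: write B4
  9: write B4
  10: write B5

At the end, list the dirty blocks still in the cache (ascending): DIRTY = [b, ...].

DIRTY = [4, 5, 7]

  0 | R B7 → L3 miss [-]
  1 | R B4 → L0 miss [-]
  2 | R B2 → L2 miss [-]
  3 | W B0 → L0 miss [D]
  4 | R B7 → L3 hit [-]
  5 | W B7 → L3 hit [D]
  6 | R B4 → L0 miss wb→B0 [-]
  7 | R B4 → L0 hit [-]
  8 | W B4 → L0 hit [D]
  9 | W B4 → L0 hit [D]
  10 | W B5 → L1 miss [D]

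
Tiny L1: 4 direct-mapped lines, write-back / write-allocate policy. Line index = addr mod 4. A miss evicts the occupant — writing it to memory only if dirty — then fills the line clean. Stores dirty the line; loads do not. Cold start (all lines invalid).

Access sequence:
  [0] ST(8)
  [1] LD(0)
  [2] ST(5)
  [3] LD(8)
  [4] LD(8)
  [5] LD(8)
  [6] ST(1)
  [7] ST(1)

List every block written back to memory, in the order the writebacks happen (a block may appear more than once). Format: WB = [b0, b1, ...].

0: W B8 → L0 miss [D]
1: R B0 → L0 miss wb→B8 [-]
2: W B5 → L1 miss [D]
3: R B8 → L0 miss [-]
4: R B8 → L0 hit [-]
5: R B8 → L0 hit [-]
6: W B1 → L1 miss wb→B5 [D]
7: W B1 → L1 hit [D]

WB = [8, 5]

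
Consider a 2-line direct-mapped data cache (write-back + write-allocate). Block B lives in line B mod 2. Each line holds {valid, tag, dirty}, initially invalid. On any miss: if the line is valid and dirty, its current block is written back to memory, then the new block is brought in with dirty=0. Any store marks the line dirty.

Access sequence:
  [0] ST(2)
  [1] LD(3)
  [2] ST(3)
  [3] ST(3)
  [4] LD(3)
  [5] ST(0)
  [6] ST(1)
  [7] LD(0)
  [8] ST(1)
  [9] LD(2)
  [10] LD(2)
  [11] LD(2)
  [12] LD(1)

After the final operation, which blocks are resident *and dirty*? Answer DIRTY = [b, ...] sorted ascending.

0: W B2 -> L0 miss  d=D]
1: R B3 -> L1 miss  d=-]
2: W B3 -> L1 hit  d=D]
3: W B3 -> L1 hit  d=D]
4: R B3 -> L1 hit  d=D]
5: W B0 -> L0 miss wb->B2  d=D]
6: W B1 -> L1 miss wb->B3  d=D]
7: R B0 -> L0 hit  d=D]
8: W B1 -> L1 hit  d=D]
9: R B2 -> L0 miss wb->B0  d=-]
10: R B2 -> L0 hit  d=-]
11: R B2 -> L0 hit  d=-]
12: R B1 -> L1 hit  d=D]

DIRTY = [1]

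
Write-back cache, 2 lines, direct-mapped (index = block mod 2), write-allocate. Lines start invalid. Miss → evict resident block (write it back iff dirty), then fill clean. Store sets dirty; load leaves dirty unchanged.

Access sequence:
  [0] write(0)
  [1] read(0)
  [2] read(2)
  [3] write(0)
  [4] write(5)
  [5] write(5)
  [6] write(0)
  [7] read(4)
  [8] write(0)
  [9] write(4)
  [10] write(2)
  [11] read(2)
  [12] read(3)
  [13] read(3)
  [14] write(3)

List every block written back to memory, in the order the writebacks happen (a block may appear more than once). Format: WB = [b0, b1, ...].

0: W B0 -> L0 miss  d=D]
1: R B0 -> L0 hit  d=D]
2: R B2 -> L0 miss wb->B0  d=-]
3: W B0 -> L0 miss  d=D]
4: W B5 -> L1 miss  d=D]
5: W B5 -> L1 hit  d=D]
6: W B0 -> L0 hit  d=D]
7: R B4 -> L0 miss wb->B0  d=-]
8: W B0 -> L0 miss  d=D]
9: W B4 -> L0 miss wb->B0  d=D]
10: W B2 -> L0 miss wb->B4  d=D]
11: R B2 -> L0 hit  d=D]
12: R B3 -> L1 miss wb->B5  d=-]
13: R B3 -> L1 hit  d=-]
14: W B3 -> L1 hit  d=D]

WB = [0, 0, 0, 4, 5]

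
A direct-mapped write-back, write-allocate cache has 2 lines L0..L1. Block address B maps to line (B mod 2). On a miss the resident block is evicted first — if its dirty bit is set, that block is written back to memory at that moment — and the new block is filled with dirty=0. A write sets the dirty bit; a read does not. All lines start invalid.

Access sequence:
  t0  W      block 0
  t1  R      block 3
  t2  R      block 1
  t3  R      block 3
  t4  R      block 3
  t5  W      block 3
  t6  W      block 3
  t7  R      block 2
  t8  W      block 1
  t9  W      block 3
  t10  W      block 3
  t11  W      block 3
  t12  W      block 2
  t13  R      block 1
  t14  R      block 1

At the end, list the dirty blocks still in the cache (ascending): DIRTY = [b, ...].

DIRTY = [2]

0: W B0 -> L0 miss  d=D]
1: R B3 -> L1 miss  d=-]
2: R B1 -> L1 miss  d=-]
3: R B3 -> L1 miss  d=-]
4: R B3 -> L1 hit  d=-]
5: W B3 -> L1 hit  d=D]
6: W B3 -> L1 hit  d=D]
7: R B2 -> L0 miss wb->B0  d=-]
8: W B1 -> L1 miss wb->B3  d=D]
9: W B3 -> L1 miss wb->B1  d=D]
10: W B3 -> L1 hit  d=D]
11: W B3 -> L1 hit  d=D]
12: W B2 -> L0 hit  d=D]
13: R B1 -> L1 miss wb->B3  d=-]
14: R B1 -> L1 hit  d=-]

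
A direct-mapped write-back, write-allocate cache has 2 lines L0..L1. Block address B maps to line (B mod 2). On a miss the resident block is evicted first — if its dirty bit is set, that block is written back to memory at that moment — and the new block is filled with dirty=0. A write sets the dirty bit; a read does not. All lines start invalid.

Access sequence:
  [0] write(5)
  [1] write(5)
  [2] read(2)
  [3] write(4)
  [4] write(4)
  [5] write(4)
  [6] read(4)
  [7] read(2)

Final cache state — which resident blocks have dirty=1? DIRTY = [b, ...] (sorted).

0: W B5 -> L1 miss  d=D]
1: W B5 -> L1 hit  d=D]
2: R B2 -> L0 miss  d=-]
3: W B4 -> L0 miss  d=D]
4: W B4 -> L0 hit  d=D]
5: W B4 -> L0 hit  d=D]
6: R B4 -> L0 hit  d=D]
7: R B2 -> L0 miss wb->B4  d=-]

DIRTY = [5]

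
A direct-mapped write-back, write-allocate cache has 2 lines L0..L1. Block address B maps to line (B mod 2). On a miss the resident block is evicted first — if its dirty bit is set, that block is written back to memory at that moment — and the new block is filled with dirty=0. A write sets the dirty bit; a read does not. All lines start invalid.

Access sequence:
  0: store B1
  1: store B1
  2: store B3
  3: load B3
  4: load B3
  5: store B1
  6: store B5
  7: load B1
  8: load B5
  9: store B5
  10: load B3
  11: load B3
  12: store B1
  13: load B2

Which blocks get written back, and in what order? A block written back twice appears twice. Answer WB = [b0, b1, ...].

WB = [1, 3, 1, 5, 5]

0: W B1 → L1 miss [D]
1: W B1 → L1 hit [D]
2: W B3 → L1 miss wb→B1 [D]
3: R B3 → L1 hit [D]
4: R B3 → L1 hit [D]
5: W B1 → L1 miss wb→B3 [D]
6: W B5 → L1 miss wb→B1 [D]
7: R B1 → L1 miss wb→B5 [-]
8: R B5 → L1 miss [-]
9: W B5 → L1 hit [D]
10: R B3 → L1 miss wb→B5 [-]
11: R B3 → L1 hit [-]
12: W B1 → L1 miss [D]
13: R B2 → L0 miss [-]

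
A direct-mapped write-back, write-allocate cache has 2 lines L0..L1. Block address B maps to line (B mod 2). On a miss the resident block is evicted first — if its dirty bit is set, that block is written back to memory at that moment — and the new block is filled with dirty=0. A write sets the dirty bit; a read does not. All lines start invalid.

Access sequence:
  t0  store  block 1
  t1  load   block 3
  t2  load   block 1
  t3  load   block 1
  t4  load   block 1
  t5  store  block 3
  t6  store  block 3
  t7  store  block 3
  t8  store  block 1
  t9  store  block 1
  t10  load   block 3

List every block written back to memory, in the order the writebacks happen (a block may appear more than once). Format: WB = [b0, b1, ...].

0: W B1 -> L1 miss  d=D]
1: R B3 -> L1 miss wb->B1  d=-]
2: R B1 -> L1 miss  d=-]
3: R B1 -> L1 hit  d=-]
4: R B1 -> L1 hit  d=-]
5: W B3 -> L1 miss  d=D]
6: W B3 -> L1 hit  d=D]
7: W B3 -> L1 hit  d=D]
8: W B1 -> L1 miss wb->B3  d=D]
9: W B1 -> L1 hit  d=D]
10: R B3 -> L1 miss wb->B1  d=-]

WB = [1, 3, 1]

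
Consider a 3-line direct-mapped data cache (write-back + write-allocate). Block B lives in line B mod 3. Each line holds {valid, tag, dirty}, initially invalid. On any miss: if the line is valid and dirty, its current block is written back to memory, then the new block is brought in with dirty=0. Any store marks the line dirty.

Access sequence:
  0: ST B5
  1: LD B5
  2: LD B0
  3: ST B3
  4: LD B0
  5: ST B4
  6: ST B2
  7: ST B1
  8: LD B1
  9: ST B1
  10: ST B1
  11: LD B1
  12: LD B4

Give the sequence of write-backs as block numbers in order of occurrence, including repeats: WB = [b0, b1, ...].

0: W B5 → L2 miss [D]
1: R B5 → L2 hit [D]
2: R B0 → L0 miss [-]
3: W B3 → L0 miss [D]
4: R B0 → L0 miss wb→B3 [-]
5: W B4 → L1 miss [D]
6: W B2 → L2 miss wb→B5 [D]
7: W B1 → L1 miss wb→B4 [D]
8: R B1 → L1 hit [D]
9: W B1 → L1 hit [D]
10: W B1 → L1 hit [D]
11: R B1 → L1 hit [D]
12: R B4 → L1 miss wb→B1 [-]

WB = [3, 5, 4, 1]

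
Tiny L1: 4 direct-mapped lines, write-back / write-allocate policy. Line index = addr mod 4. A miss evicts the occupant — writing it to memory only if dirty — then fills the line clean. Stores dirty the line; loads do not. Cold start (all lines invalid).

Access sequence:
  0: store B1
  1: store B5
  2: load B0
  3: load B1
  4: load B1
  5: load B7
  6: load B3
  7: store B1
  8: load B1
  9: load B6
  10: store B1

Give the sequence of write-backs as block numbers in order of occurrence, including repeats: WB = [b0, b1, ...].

  0 | W B1 → L1 miss [D]
  1 | W B5 → L1 miss wb→B1 [D]
  2 | R B0 → L0 miss [-]
  3 | R B1 → L1 miss wb→B5 [-]
  4 | R B1 → L1 hit [-]
  5 | R B7 → L3 miss [-]
  6 | R B3 → L3 miss [-]
  7 | W B1 → L1 hit [D]
  8 | R B1 → L1 hit [D]
  9 | R B6 → L2 miss [-]
  10 | W B1 → L1 hit [D]

WB = [1, 5]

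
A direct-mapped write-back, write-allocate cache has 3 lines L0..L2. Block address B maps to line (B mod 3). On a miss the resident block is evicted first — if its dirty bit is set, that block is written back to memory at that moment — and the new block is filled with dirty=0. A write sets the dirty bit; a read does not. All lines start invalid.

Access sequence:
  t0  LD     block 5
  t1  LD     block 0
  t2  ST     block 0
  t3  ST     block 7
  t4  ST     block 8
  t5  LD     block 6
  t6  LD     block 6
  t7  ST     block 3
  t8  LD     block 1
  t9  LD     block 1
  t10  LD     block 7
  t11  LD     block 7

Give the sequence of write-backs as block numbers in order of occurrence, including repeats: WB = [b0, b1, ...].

0: R B5 -> L2 miss  d=-]
1: R B0 -> L0 miss  d=-]
2: W B0 -> L0 hit  d=D]
3: W B7 -> L1 miss  d=D]
4: W B8 -> L2 miss  d=D]
5: R B6 -> L0 miss wb->B0  d=-]
6: R B6 -> L0 hit  d=-]
7: W B3 -> L0 miss  d=D]
8: R B1 -> L1 miss wb->B7  d=-]
9: R B1 -> L1 hit  d=-]
10: R B7 -> L1 miss  d=-]
11: R B7 -> L1 hit  d=-]

WB = [0, 7]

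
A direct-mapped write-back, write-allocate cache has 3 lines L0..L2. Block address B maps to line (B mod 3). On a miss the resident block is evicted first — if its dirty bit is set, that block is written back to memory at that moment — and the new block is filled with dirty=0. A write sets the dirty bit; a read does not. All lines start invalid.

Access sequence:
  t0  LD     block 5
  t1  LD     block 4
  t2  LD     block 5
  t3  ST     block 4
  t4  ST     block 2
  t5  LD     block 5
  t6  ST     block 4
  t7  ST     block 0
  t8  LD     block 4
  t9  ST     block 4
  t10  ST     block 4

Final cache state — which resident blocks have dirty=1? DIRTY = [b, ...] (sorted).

DIRTY = [0, 4]

0: R B5 → L2 miss [-]
1: R B4 → L1 miss [-]
2: R B5 → L2 hit [-]
3: W B4 → L1 hit [D]
4: W B2 → L2 miss [D]
5: R B5 → L2 miss wb→B2 [-]
6: W B4 → L1 hit [D]
7: W B0 → L0 miss [D]
8: R B4 → L1 hit [D]
9: W B4 → L1 hit [D]
10: W B4 → L1 hit [D]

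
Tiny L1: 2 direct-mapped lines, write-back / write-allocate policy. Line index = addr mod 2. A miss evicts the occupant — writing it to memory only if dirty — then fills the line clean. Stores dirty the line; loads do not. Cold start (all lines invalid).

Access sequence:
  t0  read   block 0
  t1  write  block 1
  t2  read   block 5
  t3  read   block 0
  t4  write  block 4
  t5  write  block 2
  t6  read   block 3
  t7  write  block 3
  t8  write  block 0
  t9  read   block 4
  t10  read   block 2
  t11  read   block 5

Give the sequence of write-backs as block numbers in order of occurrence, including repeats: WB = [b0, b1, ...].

0: R B0 -> L0 miss  d=-]
1: W B1 -> L1 miss  d=D]
2: R B5 -> L1 miss wb->B1  d=-]
3: R B0 -> L0 hit  d=-]
4: W B4 -> L0 miss  d=D]
5: W B2 -> L0 miss wb->B4  d=D]
6: R B3 -> L1 miss  d=-]
7: W B3 -> L1 hit  d=D]
8: W B0 -> L0 miss wb->B2  d=D]
9: R B4 -> L0 miss wb->B0  d=-]
10: R B2 -> L0 miss  d=-]
11: R B5 -> L1 miss wb->B3  d=-]

WB = [1, 4, 2, 0, 3]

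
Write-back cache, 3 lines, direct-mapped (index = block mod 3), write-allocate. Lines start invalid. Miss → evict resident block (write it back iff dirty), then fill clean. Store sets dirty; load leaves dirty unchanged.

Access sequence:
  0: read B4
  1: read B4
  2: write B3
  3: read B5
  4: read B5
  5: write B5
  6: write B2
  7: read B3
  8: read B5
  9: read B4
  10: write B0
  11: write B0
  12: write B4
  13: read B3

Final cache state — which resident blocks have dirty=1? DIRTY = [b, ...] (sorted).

0: R B4 → L1 miss [-]
1: R B4 → L1 hit [-]
2: W B3 → L0 miss [D]
3: R B5 → L2 miss [-]
4: R B5 → L2 hit [-]
5: W B5 → L2 hit [D]
6: W B2 → L2 miss wb→B5 [D]
7: R B3 → L0 hit [D]
8: R B5 → L2 miss wb→B2 [-]
9: R B4 → L1 hit [-]
10: W B0 → L0 miss wb→B3 [D]
11: W B0 → L0 hit [D]
12: W B4 → L1 hit [D]
13: R B3 → L0 miss wb→B0 [-]

DIRTY = [4]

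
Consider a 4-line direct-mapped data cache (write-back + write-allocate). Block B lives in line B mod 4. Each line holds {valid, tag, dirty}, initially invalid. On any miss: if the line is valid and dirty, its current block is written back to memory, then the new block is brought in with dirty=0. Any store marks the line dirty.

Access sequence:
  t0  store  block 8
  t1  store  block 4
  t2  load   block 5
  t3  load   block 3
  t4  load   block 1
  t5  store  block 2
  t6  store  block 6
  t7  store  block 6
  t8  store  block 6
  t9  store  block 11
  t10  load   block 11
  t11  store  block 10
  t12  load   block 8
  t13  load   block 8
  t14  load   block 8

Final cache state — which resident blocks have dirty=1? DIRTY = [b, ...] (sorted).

0: W B8 → L0 miss [D]
1: W B4 → L0 miss wb→B8 [D]
2: R B5 → L1 miss [-]
3: R B3 → L3 miss [-]
4: R B1 → L1 miss [-]
5: W B2 → L2 miss [D]
6: W B6 → L2 miss wb→B2 [D]
7: W B6 → L2 hit [D]
8: W B6 → L2 hit [D]
9: W B11 → L3 miss [D]
10: R B11 → L3 hit [D]
11: W B10 → L2 miss wb→B6 [D]
12: R B8 → L0 miss wb→B4 [-]
13: R B8 → L0 hit [-]
14: R B8 → L0 hit [-]

DIRTY = [10, 11]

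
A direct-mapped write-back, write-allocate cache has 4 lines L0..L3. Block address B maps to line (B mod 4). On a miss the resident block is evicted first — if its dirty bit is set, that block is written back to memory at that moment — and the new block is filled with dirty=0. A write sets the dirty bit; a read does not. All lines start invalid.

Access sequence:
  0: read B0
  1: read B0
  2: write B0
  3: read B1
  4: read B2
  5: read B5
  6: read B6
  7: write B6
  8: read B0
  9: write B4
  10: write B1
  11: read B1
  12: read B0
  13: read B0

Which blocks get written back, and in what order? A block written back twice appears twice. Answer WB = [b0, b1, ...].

WB = [0, 4]

  0 | R B0 → L0 miss [-]
  1 | R B0 → L0 hit [-]
  2 | W B0 → L0 hit [D]
  3 | R B1 → L1 miss [-]
  4 | R B2 → L2 miss [-]
  5 | R B5 → L1 miss [-]
  6 | R B6 → L2 miss [-]
  7 | W B6 → L2 hit [D]
  8 | R B0 → L0 hit [D]
  9 | W B4 → L0 miss wb→B0 [D]
  10 | W B1 → L1 miss [D]
  11 | R B1 → L1 hit [D]
  12 | R B0 → L0 miss wb→B4 [-]
  13 | R B0 → L0 hit [-]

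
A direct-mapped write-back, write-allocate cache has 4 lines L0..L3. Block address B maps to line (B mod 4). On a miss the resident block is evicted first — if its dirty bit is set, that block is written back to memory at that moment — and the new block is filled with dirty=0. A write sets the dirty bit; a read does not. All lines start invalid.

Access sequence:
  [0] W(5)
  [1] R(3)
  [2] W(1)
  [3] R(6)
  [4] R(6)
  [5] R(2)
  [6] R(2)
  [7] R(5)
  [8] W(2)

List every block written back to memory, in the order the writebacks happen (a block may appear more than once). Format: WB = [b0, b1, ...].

WB = [5, 1]

  0 | W B5 → L1 miss [D]
  1 | R B3 → L3 miss [-]
  2 | W B1 → L1 miss wb→B5 [D]
  3 | R B6 → L2 miss [-]
  4 | R B6 → L2 hit [-]
  5 | R B2 → L2 miss [-]
  6 | R B2 → L2 hit [-]
  7 | R B5 → L1 miss wb→B1 [-]
  8 | W B2 → L2 hit [D]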